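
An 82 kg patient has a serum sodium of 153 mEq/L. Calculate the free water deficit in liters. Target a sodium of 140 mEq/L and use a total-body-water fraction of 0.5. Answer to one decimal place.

TBW = 0.5 · 82 = 41 L
Free water deficit = TBW · (Na/140 − 1)
= 41 · (153/140 − 1)
= 41 · 0.0929
= 3.81 L

3.8 L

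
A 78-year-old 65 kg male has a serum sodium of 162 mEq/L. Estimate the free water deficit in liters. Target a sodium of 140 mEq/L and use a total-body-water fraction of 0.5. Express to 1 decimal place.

5.1 L

TBW = 0.5 · 65 = 32.5 L
Free water deficit = TBW · (Na/140 − 1)
= 32.5 · (162/140 − 1)
= 32.5 · 0.1571
= 5.11 L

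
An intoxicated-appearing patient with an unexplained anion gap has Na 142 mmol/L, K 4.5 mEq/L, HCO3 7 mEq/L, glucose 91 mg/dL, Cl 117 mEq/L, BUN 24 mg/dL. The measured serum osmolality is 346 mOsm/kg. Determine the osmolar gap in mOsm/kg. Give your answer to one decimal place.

48.4 mOsm/kg

Calculated osmolality = 2·Na + glucose/18 + BUN/2.8
= 2·142 + 91/18 + 24/2.8
= 284 + 5.06 + 8.57
= 297.63 mOsm/kg ≈ 297.6 mOsm/kg
Osmolar gap = measured − calculated = 346 − 297.6 = 48.4 mOsm/kg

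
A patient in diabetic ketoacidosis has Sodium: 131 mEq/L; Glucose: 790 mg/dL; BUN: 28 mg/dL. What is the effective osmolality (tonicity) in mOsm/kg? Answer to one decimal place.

Effective osmolality excludes urea (freely permeant across cell membranes):
2·Na + glucose/18
= 2·131 + 790/18
= 262 + 43.89
= 305.89 mOsm/kg

305.9 mOsm/kg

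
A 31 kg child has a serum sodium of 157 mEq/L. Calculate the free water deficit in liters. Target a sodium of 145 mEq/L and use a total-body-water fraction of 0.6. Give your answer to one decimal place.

1.5 L

TBW = 0.6 · 31 = 18.6 L
Free water deficit = TBW · (Na/145 − 1)
= 18.6 · (157/145 − 1)
= 18.6 · 0.0828
= 1.54 L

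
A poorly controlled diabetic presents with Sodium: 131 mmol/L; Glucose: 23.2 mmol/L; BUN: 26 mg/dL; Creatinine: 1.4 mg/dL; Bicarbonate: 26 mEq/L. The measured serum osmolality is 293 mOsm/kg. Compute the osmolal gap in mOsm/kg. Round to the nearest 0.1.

-1.5 mOsm/kg

Calculated osmolality = 2·Na + glucose + BUN/2.8
= 2·131 + 23.2 + 26/2.8
= 262 + 23.20 + 9.29
= 294.49 mOsm/kg ≈ 294.5 mOsm/kg
Osmolar gap = measured − calculated = 293 − 294.5 = -1.5 mOsm/kg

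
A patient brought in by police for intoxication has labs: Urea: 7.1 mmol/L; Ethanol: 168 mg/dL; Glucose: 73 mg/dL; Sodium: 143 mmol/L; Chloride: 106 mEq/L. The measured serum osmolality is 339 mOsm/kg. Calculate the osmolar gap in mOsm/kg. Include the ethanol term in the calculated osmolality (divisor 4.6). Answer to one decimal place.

5.3 mOsm/kg

Calculated osmolality = 2·Na + glucose/18 + urea + ethanol/4.6
= 2·143 + 73/18 + 7.1 + 168/4.6
= 286 + 4.06 + 7.10 + 36.52
= 333.68 mOsm/kg ≈ 333.7 mOsm/kg
Osmolar gap = measured − calculated = 339 − 333.7 = 5.3 mOsm/kg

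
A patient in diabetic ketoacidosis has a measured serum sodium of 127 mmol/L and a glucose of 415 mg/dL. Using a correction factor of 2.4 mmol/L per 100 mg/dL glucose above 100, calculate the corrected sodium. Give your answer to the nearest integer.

135 mmol/L

Corrected Na = measured Na + 2.4 · (glucose − 100)/100
= 127 + 2.4 · (415 − 100)/100
= 127 + 7.6
= 134.6 mmol/L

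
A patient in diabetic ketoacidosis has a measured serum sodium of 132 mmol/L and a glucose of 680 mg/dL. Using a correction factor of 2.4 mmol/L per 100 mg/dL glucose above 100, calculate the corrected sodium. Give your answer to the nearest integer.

146 mmol/L

Corrected Na = measured Na + 2.4 · (glucose − 100)/100
= 132 + 2.4 · (680 − 100)/100
= 132 + 13.9
= 145.9 mmol/L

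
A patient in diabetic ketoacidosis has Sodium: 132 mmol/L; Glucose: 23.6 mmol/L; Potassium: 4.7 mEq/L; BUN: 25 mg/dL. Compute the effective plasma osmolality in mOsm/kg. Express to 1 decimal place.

Effective osmolality excludes urea (freely permeant across cell membranes):
2·Na + glucose
= 2·132 + 23.6
= 264 + 23.6
= 287.6 mOsm/kg

287.6 mOsm/kg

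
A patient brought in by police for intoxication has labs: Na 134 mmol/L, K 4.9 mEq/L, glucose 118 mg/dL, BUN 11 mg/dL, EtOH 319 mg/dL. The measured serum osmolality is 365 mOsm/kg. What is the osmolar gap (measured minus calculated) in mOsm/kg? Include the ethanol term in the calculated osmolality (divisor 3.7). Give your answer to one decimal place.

Calculated osmolality = 2·Na + glucose/18 + BUN/2.8 + ethanol/3.7
= 2·134 + 118/18 + 11/2.8 + 319/3.7
= 268 + 6.56 + 3.93 + 86.22
= 364.71 mOsm/kg ≈ 364.7 mOsm/kg
Osmolar gap = measured − calculated = 365 − 364.7 = 0.3 mOsm/kg

0.3 mOsm/kg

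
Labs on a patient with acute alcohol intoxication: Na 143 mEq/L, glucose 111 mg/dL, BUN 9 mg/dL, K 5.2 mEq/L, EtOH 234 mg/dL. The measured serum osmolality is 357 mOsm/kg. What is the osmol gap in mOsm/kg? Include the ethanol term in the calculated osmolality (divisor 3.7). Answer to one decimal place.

Calculated osmolality = 2·Na + glucose/18 + BUN/2.8 + ethanol/3.7
= 2·143 + 111/18 + 9/2.8 + 234/3.7
= 286 + 6.17 + 3.21 + 63.24
= 358.62 mOsm/kg ≈ 358.6 mOsm/kg
Osmolar gap = measured − calculated = 357 − 358.6 = -1.6 mOsm/kg

-1.6 mOsm/kg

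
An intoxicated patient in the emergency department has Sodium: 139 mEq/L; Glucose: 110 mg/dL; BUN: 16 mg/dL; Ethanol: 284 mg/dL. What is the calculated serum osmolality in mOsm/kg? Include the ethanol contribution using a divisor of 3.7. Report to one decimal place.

Calculated osmolality = 2·Na + glucose/18 + BUN/2.8 + ethanol/3.7
= 2·139 + 110/18 + 16/2.8 + 284/3.7
= 278 + 6.11 + 5.71 + 76.76
= 366.58 mOsm/kg

366.6 mOsm/kg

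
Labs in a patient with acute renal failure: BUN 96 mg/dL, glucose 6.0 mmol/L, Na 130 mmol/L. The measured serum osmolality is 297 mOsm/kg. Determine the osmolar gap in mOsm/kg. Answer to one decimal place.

-3.3 mOsm/kg

Calculated osmolality = 2·Na + glucose + BUN/2.8
= 2·130 + 6 + 96/2.8
= 260 + 6 + 34.29
= 300.29 mOsm/kg ≈ 300.3 mOsm/kg
Osmolar gap = measured − calculated = 297 − 300.3 = -3.3 mOsm/kg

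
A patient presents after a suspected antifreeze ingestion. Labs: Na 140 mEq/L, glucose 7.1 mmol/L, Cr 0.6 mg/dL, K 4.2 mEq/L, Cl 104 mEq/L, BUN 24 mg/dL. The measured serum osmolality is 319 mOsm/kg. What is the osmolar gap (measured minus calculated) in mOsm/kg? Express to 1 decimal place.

23.3 mOsm/kg

Calculated osmolality = 2·Na + glucose + BUN/2.8
= 2·140 + 7.1 + 24/2.8
= 280 + 7.10 + 8.57
= 295.67 mOsm/kg ≈ 295.7 mOsm/kg
Osmolar gap = measured − calculated = 319 − 295.7 = 23.3 mOsm/kg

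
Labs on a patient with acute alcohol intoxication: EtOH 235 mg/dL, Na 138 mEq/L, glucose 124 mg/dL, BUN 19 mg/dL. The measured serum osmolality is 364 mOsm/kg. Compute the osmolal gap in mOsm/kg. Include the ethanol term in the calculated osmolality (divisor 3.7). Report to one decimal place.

Calculated osmolality = 2·Na + glucose/18 + BUN/2.8 + ethanol/3.7
= 2·138 + 124/18 + 19/2.8 + 235/3.7
= 276 + 6.89 + 6.79 + 63.51
= 353.19 mOsm/kg ≈ 353.2 mOsm/kg
Osmolar gap = measured − calculated = 364 − 353.2 = 10.8 mOsm/kg

10.8 mOsm/kg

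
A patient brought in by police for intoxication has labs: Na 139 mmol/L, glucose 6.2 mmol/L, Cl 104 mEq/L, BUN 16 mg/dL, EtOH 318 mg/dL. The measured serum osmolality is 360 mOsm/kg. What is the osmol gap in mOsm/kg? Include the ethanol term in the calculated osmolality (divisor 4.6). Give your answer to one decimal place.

Calculated osmolality = 2·Na + glucose + BUN/2.8 + ethanol/4.6
= 2·139 + 6.2 + 16/2.8 + 318/4.6
= 278 + 6.20 + 5.71 + 69.13
= 359.04 mOsm/kg ≈ 359.0 mOsm/kg
Osmolar gap = measured − calculated = 360 − 359.0 = 1.0 mOsm/kg

1.0 mOsm/kg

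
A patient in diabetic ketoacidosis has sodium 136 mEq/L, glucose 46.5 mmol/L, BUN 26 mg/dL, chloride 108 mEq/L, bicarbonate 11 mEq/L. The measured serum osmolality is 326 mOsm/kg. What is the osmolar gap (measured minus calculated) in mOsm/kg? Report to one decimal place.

Calculated osmolality = 2·Na + glucose + BUN/2.8
= 2·136 + 46.5 + 26/2.8
= 272 + 46.50 + 9.29
= 327.79 mOsm/kg ≈ 327.8 mOsm/kg
Osmolar gap = measured − calculated = 326 − 327.8 = -1.8 mOsm/kg

-1.8 mOsm/kg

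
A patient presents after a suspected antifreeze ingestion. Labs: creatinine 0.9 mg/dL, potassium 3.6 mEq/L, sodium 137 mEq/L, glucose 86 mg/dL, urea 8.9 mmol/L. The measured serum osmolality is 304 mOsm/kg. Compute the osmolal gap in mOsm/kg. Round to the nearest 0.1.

16.3 mOsm/kg

Calculated osmolality = 2·Na + glucose/18 + urea
= 2·137 + 86/18 + 8.9
= 274 + 4.78 + 8.90
= 287.68 mOsm/kg ≈ 287.7 mOsm/kg
Osmolar gap = measured − calculated = 304 − 287.7 = 16.3 mOsm/kg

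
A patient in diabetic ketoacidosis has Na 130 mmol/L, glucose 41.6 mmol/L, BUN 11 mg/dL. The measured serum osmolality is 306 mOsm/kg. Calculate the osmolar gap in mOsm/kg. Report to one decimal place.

0.5 mOsm/kg

Calculated osmolality = 2·Na + glucose + BUN/2.8
= 2·130 + 41.6 + 11/2.8
= 260 + 41.60 + 3.93
= 305.53 mOsm/kg ≈ 305.5 mOsm/kg
Osmolar gap = measured − calculated = 306 − 305.5 = 0.5 mOsm/kg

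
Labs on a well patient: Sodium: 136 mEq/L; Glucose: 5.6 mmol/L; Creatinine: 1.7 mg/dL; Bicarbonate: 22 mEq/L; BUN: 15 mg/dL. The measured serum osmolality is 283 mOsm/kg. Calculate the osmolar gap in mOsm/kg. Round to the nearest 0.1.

0.0 mOsm/kg

Calculated osmolality = 2·Na + glucose + BUN/2.8
= 2·136 + 5.6 + 15/2.8
= 272 + 5.60 + 5.36
= 282.96 mOsm/kg ≈ 283.0 mOsm/kg
Osmolar gap = measured − calculated = 283 − 283.0 = 0.0 mOsm/kg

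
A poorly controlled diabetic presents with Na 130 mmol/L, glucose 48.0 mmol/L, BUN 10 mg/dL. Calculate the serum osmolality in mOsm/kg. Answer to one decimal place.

311.6 mOsm/kg

Calculated osmolality = 2·Na + glucose + BUN/2.8
= 2·130 + 48 + 10/2.8
= 260 + 48 + 3.57
= 311.57 mOsm/kg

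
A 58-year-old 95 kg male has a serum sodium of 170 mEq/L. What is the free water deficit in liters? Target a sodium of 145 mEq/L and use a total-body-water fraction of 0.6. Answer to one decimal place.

TBW = 0.6 · 95 = 57 L
Free water deficit = TBW · (Na/145 − 1)
= 57 · (170/145 − 1)
= 57 · 0.1724
= 9.83 L

9.8 L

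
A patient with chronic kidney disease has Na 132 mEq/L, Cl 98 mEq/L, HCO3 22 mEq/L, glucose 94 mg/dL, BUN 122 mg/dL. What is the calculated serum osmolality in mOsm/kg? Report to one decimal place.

312.8 mOsm/kg

Calculated osmolality = 2·Na + glucose/18 + BUN/2.8
= 2·132 + 94/18 + 122/2.8
= 264 + 5.22 + 43.57
= 312.79 mOsm/kg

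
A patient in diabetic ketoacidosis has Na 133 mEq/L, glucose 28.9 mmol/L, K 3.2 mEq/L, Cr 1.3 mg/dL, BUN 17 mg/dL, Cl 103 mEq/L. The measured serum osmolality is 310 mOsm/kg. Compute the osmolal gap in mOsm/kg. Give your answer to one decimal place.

9.0 mOsm/kg

Calculated osmolality = 2·Na + glucose + BUN/2.8
= 2·133 + 28.9 + 17/2.8
= 266 + 28.90 + 6.07
= 300.97 mOsm/kg ≈ 301.0 mOsm/kg
Osmolar gap = measured − calculated = 310 − 301.0 = 9.0 mOsm/kg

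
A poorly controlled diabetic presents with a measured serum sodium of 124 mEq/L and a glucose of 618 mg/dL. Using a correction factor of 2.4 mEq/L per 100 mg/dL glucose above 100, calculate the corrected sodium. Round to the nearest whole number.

Corrected Na = measured Na + 2.4 · (glucose − 100)/100
= 124 + 2.4 · (618 − 100)/100
= 124 + 12.4
= 136.4 mEq/L

136 mEq/L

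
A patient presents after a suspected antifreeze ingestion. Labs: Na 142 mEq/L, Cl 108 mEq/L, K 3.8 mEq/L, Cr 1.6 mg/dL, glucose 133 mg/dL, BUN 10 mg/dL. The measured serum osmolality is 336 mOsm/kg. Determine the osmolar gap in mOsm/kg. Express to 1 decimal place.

41.0 mOsm/kg

Calculated osmolality = 2·Na + glucose/18 + BUN/2.8
= 2·142 + 133/18 + 10/2.8
= 284 + 7.39 + 3.57
= 294.96 mOsm/kg ≈ 295.0 mOsm/kg
Osmolar gap = measured − calculated = 336 − 295.0 = 41.0 mOsm/kg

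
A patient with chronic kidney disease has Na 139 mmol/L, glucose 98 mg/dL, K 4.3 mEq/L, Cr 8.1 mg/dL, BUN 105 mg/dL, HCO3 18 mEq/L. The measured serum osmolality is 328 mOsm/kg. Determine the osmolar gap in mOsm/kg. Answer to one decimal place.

Calculated osmolality = 2·Na + glucose/18 + BUN/2.8
= 2·139 + 98/18 + 105/2.8
= 278 + 5.44 + 37.50
= 320.94 mOsm/kg ≈ 320.9 mOsm/kg
Osmolar gap = measured − calculated = 328 − 320.9 = 7.1 mOsm/kg

7.1 mOsm/kg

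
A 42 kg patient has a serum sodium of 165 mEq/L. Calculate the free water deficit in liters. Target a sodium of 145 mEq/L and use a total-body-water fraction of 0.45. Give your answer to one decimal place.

TBW = 0.45 · 42 = 18.9 L
Free water deficit = TBW · (Na/145 − 1)
= 18.9 · (165/145 − 1)
= 18.9 · 0.1379
= 2.61 L

2.6 L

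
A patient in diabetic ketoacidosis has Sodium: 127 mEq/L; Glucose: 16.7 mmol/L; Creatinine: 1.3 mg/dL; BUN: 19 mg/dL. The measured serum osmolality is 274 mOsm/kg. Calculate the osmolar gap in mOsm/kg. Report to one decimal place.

Calculated osmolality = 2·Na + glucose + BUN/2.8
= 2·127 + 16.7 + 19/2.8
= 254 + 16.70 + 6.79
= 277.49 mOsm/kg ≈ 277.5 mOsm/kg
Osmolar gap = measured − calculated = 274 − 277.5 = -3.5 mOsm/kg

-3.5 mOsm/kg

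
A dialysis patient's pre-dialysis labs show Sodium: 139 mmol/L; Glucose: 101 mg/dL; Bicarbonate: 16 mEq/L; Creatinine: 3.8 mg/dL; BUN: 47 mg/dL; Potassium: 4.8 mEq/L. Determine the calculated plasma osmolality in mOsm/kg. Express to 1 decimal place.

300.4 mOsm/kg

Calculated osmolality = 2·Na + glucose/18 + BUN/2.8
= 2·139 + 101/18 + 47/2.8
= 278 + 5.61 + 16.79
= 300.4 mOsm/kg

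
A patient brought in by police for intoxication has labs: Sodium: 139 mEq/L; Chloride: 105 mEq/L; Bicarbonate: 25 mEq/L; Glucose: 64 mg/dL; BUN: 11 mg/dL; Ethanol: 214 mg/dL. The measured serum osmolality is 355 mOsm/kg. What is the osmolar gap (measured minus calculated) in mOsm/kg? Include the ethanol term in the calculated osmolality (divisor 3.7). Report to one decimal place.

Calculated osmolality = 2·Na + glucose/18 + BUN/2.8 + ethanol/3.7
= 2·139 + 64/18 + 11/2.8 + 214/3.7
= 278 + 3.56 + 3.93 + 57.84
= 343.33 mOsm/kg ≈ 343.3 mOsm/kg
Osmolar gap = measured − calculated = 355 − 343.3 = 11.7 mOsm/kg

11.7 mOsm/kg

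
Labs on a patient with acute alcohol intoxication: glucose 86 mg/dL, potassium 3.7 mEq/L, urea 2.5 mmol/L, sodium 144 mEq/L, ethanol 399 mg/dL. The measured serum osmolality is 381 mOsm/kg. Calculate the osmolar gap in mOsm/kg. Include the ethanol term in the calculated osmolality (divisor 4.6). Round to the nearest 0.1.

-1.0 mOsm/kg

Calculated osmolality = 2·Na + glucose/18 + urea + ethanol/4.6
= 2·144 + 86/18 + 2.5 + 399/4.6
= 288 + 4.78 + 2.50 + 86.74
= 382.02 mOsm/kg ≈ 382.0 mOsm/kg
Osmolar gap = measured − calculated = 381 − 382.0 = -1.0 mOsm/kg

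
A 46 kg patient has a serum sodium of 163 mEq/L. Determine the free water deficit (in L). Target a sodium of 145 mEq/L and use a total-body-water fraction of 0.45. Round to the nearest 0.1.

2.6 L

TBW = 0.45 · 46 = 20.7 L
Free water deficit = TBW · (Na/145 − 1)
= 20.7 · (163/145 − 1)
= 20.7 · 0.1241
= 2.57 L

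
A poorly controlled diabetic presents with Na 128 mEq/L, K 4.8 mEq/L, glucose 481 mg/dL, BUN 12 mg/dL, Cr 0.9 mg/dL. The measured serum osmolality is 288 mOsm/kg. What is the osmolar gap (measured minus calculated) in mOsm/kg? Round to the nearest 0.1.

1.0 mOsm/kg

Calculated osmolality = 2·Na + glucose/18 + BUN/2.8
= 2·128 + 481/18 + 12/2.8
= 256 + 26.72 + 4.29
= 287.01 mOsm/kg ≈ 287.0 mOsm/kg
Osmolar gap = measured − calculated = 288 − 287.0 = 1.0 mOsm/kg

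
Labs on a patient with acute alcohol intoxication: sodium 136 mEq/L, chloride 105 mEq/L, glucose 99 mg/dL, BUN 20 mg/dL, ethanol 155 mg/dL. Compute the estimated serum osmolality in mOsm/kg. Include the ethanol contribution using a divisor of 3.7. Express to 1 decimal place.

Calculated osmolality = 2·Na + glucose/18 + BUN/2.8 + ethanol/3.7
= 2·136 + 99/18 + 20/2.8 + 155/3.7
= 272 + 5.50 + 7.14 + 41.89
= 326.53 mOsm/kg

326.5 mOsm/kg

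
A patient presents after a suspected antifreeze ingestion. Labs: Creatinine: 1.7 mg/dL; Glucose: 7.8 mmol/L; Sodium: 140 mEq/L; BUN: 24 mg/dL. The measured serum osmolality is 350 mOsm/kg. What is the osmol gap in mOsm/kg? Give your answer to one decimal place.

53.6 mOsm/kg

Calculated osmolality = 2·Na + glucose + BUN/2.8
= 2·140 + 7.8 + 24/2.8
= 280 + 7.80 + 8.57
= 296.37 mOsm/kg ≈ 296.4 mOsm/kg
Osmolar gap = measured − calculated = 350 − 296.4 = 53.6 mOsm/kg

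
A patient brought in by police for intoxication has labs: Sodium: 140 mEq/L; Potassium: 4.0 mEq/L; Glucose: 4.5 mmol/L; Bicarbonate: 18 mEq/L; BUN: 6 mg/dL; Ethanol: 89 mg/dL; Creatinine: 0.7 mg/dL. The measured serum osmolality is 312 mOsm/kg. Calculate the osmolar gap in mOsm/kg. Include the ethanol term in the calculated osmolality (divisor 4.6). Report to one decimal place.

6.0 mOsm/kg

Calculated osmolality = 2·Na + glucose + BUN/2.8 + ethanol/4.6
= 2·140 + 4.5 + 6/2.8 + 89/4.6
= 280 + 4.50 + 2.14 + 19.35
= 305.99 mOsm/kg ≈ 306.0 mOsm/kg
Osmolar gap = measured − calculated = 312 − 306.0 = 6.0 mOsm/kg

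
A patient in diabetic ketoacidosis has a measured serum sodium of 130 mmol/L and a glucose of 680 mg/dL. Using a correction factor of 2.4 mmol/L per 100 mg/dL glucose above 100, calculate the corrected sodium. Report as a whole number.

Corrected Na = measured Na + 2.4 · (glucose − 100)/100
= 130 + 2.4 · (680 − 100)/100
= 130 + 13.9
= 143.9 mmol/L

144 mmol/L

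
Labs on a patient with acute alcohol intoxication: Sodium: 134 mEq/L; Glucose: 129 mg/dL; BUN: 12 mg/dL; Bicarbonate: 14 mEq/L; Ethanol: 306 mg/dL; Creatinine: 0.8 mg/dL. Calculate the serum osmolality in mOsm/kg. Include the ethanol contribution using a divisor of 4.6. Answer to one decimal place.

Calculated osmolality = 2·Na + glucose/18 + BUN/2.8 + ethanol/4.6
= 2·134 + 129/18 + 12/2.8 + 306/4.6
= 268 + 7.17 + 4.29 + 66.52
= 345.98 mOsm/kg

346.0 mOsm/kg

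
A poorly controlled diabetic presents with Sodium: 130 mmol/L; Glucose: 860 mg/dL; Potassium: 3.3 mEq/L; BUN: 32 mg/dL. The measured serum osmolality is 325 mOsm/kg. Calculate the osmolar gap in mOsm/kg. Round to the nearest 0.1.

Calculated osmolality = 2·Na + glucose/18 + BUN/2.8
= 2·130 + 860/18 + 32/2.8
= 260 + 47.78 + 11.43
= 319.21 mOsm/kg ≈ 319.2 mOsm/kg
Osmolar gap = measured − calculated = 325 − 319.2 = 5.8 mOsm/kg

5.8 mOsm/kg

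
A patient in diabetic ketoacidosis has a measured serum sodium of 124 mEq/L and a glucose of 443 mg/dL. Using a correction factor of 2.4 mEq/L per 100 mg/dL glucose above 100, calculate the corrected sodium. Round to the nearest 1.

132 mEq/L

Corrected Na = measured Na + 2.4 · (glucose − 100)/100
= 124 + 2.4 · (443 − 100)/100
= 124 + 8.2
= 132.2 mEq/L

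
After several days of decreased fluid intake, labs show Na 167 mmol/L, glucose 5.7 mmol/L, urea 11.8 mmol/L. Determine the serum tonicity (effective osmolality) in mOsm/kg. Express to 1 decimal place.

Effective osmolality excludes urea (freely permeant across cell membranes):
2·Na + glucose
= 2·167 + 5.7
= 334 + 5.7
= 339.7 mOsm/kg

339.7 mOsm/kg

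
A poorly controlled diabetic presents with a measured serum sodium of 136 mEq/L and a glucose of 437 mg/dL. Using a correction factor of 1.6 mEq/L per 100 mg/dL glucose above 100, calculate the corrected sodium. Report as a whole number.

Corrected Na = measured Na + 1.6 · (glucose − 100)/100
= 136 + 1.6 · (437 − 100)/100
= 136 + 5.4
= 141.4 mEq/L

141 mEq/L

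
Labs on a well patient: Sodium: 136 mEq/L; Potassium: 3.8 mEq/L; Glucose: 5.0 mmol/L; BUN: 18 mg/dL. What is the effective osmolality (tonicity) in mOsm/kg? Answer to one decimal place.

Effective osmolality excludes urea (freely permeant across cell membranes):
2·Na + glucose
= 2·136 + 5
= 272 + 5
= 277 mOsm/kg

277.0 mOsm/kg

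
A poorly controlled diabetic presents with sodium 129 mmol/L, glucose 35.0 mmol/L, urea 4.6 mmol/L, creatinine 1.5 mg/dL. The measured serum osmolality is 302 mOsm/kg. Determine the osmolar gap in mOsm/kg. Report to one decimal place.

Calculated osmolality = 2·Na + glucose + urea
= 2·129 + 35 + 4.6
= 258 + 35 + 4.60
= 297.6 mOsm/kg ≈ 297.6 mOsm/kg
Osmolar gap = measured − calculated = 302 − 297.6 = 4.4 mOsm/kg

4.4 mOsm/kg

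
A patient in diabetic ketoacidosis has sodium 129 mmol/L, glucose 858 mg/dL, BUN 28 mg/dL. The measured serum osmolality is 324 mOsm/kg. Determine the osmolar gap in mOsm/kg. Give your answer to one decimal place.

8.3 mOsm/kg

Calculated osmolality = 2·Na + glucose/18 + BUN/2.8
= 2·129 + 858/18 + 28/2.8
= 258 + 47.67 + 10
= 315.67 mOsm/kg ≈ 315.7 mOsm/kg
Osmolar gap = measured − calculated = 324 − 315.7 = 8.3 mOsm/kg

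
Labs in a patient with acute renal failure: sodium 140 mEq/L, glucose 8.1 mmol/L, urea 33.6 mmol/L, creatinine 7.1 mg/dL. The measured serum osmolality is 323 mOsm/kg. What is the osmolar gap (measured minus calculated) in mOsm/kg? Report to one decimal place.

1.3 mOsm/kg

Calculated osmolality = 2·Na + glucose + urea
= 2·140 + 8.1 + 33.6
= 280 + 8.10 + 33.60
= 321.7 mOsm/kg ≈ 321.7 mOsm/kg
Osmolar gap = measured − calculated = 323 − 321.7 = 1.3 mOsm/kg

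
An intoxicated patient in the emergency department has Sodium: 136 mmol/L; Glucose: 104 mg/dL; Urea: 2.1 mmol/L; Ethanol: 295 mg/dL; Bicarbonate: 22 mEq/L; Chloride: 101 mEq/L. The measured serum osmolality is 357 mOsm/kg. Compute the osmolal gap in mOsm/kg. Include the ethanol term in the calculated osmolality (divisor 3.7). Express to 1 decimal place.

-2.6 mOsm/kg

Calculated osmolality = 2·Na + glucose/18 + urea + ethanol/3.7
= 2·136 + 104/18 + 2.1 + 295/3.7
= 272 + 5.78 + 2.10 + 79.73
= 359.61 mOsm/kg ≈ 359.6 mOsm/kg
Osmolar gap = measured − calculated = 357 − 359.6 = -2.6 mOsm/kg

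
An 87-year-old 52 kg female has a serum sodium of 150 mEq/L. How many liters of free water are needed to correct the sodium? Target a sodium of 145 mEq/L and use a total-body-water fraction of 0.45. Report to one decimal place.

TBW = 0.45 · 52 = 23.4 L
Free water deficit = TBW · (Na/145 − 1)
= 23.4 · (150/145 − 1)
= 23.4 · 0.0345
= 0.81 L

0.8 L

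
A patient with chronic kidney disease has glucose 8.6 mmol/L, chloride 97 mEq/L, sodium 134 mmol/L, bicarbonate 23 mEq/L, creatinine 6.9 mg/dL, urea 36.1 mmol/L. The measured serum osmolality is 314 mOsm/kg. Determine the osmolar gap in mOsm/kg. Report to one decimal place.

Calculated osmolality = 2·Na + glucose + urea
= 2·134 + 8.6 + 36.1
= 268 + 8.60 + 36.10
= 312.7 mOsm/kg ≈ 312.7 mOsm/kg
Osmolar gap = measured − calculated = 314 − 312.7 = 1.3 mOsm/kg

1.3 mOsm/kg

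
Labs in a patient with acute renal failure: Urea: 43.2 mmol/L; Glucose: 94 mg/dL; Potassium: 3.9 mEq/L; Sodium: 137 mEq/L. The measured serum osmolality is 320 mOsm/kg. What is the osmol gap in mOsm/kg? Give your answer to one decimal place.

Calculated osmolality = 2·Na + glucose/18 + urea
= 2·137 + 94/18 + 43.2
= 274 + 5.22 + 43.20
= 322.42 mOsm/kg ≈ 322.4 mOsm/kg
Osmolar gap = measured − calculated = 320 − 322.4 = -2.4 mOsm/kg

-2.4 mOsm/kg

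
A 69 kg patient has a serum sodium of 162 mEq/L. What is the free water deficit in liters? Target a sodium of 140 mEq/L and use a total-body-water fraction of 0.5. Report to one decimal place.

5.4 L

TBW = 0.5 · 69 = 34.5 L
Free water deficit = TBW · (Na/140 − 1)
= 34.5 · (162/140 − 1)
= 34.5 · 0.1571
= 5.42 L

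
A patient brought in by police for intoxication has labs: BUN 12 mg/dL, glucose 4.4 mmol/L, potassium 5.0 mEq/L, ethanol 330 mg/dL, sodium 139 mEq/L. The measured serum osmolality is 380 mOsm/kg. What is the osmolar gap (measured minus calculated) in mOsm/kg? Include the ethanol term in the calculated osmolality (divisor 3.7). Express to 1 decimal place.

4.1 mOsm/kg

Calculated osmolality = 2·Na + glucose + BUN/2.8 + ethanol/3.7
= 2·139 + 4.4 + 12/2.8 + 330/3.7
= 278 + 4.40 + 4.29 + 89.19
= 375.88 mOsm/kg ≈ 375.9 mOsm/kg
Osmolar gap = measured − calculated = 380 − 375.9 = 4.1 mOsm/kg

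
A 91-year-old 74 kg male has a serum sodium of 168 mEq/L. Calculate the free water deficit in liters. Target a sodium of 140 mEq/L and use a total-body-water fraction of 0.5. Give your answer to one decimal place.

TBW = 0.5 · 74 = 37 L
Free water deficit = TBW · (Na/140 − 1)
= 37 · (168/140 − 1)
= 37 · 0.2
= 7.4 L

7.4 L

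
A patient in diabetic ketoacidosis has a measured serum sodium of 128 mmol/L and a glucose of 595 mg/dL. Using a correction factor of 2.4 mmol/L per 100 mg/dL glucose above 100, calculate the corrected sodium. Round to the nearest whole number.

Corrected Na = measured Na + 2.4 · (glucose − 100)/100
= 128 + 2.4 · (595 − 100)/100
= 128 + 11.9
= 139.9 mmol/L

140 mmol/L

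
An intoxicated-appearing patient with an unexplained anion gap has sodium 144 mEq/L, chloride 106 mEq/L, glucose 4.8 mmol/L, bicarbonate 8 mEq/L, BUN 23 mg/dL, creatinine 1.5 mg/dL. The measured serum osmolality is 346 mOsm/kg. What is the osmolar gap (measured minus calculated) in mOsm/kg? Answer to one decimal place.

Calculated osmolality = 2·Na + glucose + BUN/2.8
= 2·144 + 4.8 + 23/2.8
= 288 + 4.80 + 8.21
= 301.01 mOsm/kg ≈ 301.0 mOsm/kg
Osmolar gap = measured − calculated = 346 − 301.0 = 45.0 mOsm/kg

45.0 mOsm/kg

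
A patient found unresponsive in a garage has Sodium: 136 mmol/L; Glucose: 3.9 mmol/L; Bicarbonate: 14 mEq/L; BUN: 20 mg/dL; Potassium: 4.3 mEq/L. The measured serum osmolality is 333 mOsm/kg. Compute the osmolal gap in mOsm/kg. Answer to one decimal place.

50.0 mOsm/kg

Calculated osmolality = 2·Na + glucose + BUN/2.8
= 2·136 + 3.9 + 20/2.8
= 272 + 3.90 + 7.14
= 283.04 mOsm/kg ≈ 283.0 mOsm/kg
Osmolar gap = measured − calculated = 333 − 283.0 = 50.0 mOsm/kg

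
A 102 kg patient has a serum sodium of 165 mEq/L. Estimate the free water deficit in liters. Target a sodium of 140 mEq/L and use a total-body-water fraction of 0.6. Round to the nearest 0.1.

10.9 L

TBW = 0.6 · 102 = 61.2 L
Free water deficit = TBW · (Na/140 − 1)
= 61.2 · (165/140 − 1)
= 61.2 · 0.1786
= 10.93 L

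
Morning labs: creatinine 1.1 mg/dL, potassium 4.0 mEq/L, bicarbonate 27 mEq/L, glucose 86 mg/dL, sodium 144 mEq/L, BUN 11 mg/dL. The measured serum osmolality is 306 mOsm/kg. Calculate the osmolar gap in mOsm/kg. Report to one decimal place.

Calculated osmolality = 2·Na + glucose/18 + BUN/2.8
= 2·144 + 86/18 + 11/2.8
= 288 + 4.78 + 3.93
= 296.71 mOsm/kg ≈ 296.7 mOsm/kg
Osmolar gap = measured − calculated = 306 − 296.7 = 9.3 mOsm/kg

9.3 mOsm/kg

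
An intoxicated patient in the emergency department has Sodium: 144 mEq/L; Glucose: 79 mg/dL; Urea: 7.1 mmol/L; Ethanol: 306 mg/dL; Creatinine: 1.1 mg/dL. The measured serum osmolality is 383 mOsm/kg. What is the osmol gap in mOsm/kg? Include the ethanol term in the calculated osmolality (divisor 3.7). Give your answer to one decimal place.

0.8 mOsm/kg

Calculated osmolality = 2·Na + glucose/18 + urea + ethanol/3.7
= 2·144 + 79/18 + 7.1 + 306/3.7
= 288 + 4.39 + 7.10 + 82.70
= 382.19 mOsm/kg ≈ 382.2 mOsm/kg
Osmolar gap = measured − calculated = 383 − 382.2 = 0.8 mOsm/kg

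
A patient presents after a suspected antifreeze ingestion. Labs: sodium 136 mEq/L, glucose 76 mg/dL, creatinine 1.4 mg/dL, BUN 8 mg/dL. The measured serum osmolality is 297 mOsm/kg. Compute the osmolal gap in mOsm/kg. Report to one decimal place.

Calculated osmolality = 2·Na + glucose/18 + BUN/2.8
= 2·136 + 76/18 + 8/2.8
= 272 + 4.22 + 2.86
= 279.08 mOsm/kg ≈ 279.1 mOsm/kg
Osmolar gap = measured − calculated = 297 − 279.1 = 17.9 mOsm/kg

17.9 mOsm/kg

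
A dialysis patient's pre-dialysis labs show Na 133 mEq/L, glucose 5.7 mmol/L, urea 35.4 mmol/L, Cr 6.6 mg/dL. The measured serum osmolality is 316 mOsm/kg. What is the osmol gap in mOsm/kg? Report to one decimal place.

Calculated osmolality = 2·Na + glucose + urea
= 2·133 + 5.7 + 35.4
= 266 + 5.70 + 35.40
= 307.1 mOsm/kg ≈ 307.1 mOsm/kg
Osmolar gap = measured − calculated = 316 − 307.1 = 8.9 mOsm/kg

8.9 mOsm/kg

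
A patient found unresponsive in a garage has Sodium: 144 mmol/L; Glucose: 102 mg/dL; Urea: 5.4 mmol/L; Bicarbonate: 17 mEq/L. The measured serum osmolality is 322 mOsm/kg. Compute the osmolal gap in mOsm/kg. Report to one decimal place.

22.9 mOsm/kg

Calculated osmolality = 2·Na + glucose/18 + urea
= 2·144 + 102/18 + 5.4
= 288 + 5.67 + 5.40
= 299.07 mOsm/kg ≈ 299.1 mOsm/kg
Osmolar gap = measured − calculated = 322 − 299.1 = 22.9 mOsm/kg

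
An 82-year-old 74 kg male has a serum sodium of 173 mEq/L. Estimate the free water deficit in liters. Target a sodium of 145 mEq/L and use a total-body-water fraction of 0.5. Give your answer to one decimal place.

TBW = 0.5 · 74 = 37 L
Free water deficit = TBW · (Na/145 − 1)
= 37 · (173/145 − 1)
= 37 · 0.1931
= 7.14 L

7.1 L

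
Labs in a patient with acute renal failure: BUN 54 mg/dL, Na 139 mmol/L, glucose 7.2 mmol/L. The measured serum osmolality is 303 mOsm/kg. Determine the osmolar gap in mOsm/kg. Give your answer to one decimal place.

-1.5 mOsm/kg

Calculated osmolality = 2·Na + glucose + BUN/2.8
= 2·139 + 7.2 + 54/2.8
= 278 + 7.20 + 19.29
= 304.49 mOsm/kg ≈ 304.5 mOsm/kg
Osmolar gap = measured − calculated = 303 − 304.5 = -1.5 mOsm/kg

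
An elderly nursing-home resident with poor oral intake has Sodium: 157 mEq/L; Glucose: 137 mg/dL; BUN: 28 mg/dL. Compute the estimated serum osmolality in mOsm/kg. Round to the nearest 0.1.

Calculated osmolality = 2·Na + glucose/18 + BUN/2.8
= 2·157 + 137/18 + 28/2.8
= 314 + 7.61 + 10
= 331.61 mOsm/kg

331.6 mOsm/kg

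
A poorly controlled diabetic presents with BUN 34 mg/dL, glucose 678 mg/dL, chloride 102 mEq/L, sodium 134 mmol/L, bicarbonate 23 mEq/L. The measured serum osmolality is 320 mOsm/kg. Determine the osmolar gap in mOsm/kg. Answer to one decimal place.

2.2 mOsm/kg

Calculated osmolality = 2·Na + glucose/18 + BUN/2.8
= 2·134 + 678/18 + 34/2.8
= 268 + 37.67 + 12.14
= 317.81 mOsm/kg ≈ 317.8 mOsm/kg
Osmolar gap = measured − calculated = 320 − 317.8 = 2.2 mOsm/kg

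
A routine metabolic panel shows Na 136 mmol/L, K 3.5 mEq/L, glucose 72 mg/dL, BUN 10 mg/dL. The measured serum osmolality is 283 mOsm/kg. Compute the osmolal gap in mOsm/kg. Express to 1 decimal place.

Calculated osmolality = 2·Na + glucose/18 + BUN/2.8
= 2·136 + 72/18 + 10/2.8
= 272 + 4 + 3.57
= 279.57 mOsm/kg ≈ 279.6 mOsm/kg
Osmolar gap = measured − calculated = 283 − 279.6 = 3.4 mOsm/kg

3.4 mOsm/kg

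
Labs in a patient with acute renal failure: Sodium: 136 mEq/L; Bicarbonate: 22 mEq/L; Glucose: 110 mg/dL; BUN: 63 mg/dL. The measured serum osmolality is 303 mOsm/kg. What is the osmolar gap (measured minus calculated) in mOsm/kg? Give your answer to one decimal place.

2.4 mOsm/kg

Calculated osmolality = 2·Na + glucose/18 + BUN/2.8
= 2·136 + 110/18 + 63/2.8
= 272 + 6.11 + 22.50
= 300.61 mOsm/kg ≈ 300.6 mOsm/kg
Osmolar gap = measured − calculated = 303 − 300.6 = 2.4 mOsm/kg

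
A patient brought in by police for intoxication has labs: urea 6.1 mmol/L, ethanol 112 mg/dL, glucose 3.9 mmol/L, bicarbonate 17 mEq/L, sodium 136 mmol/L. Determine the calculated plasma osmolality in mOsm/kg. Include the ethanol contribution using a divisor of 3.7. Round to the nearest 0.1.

312.3 mOsm/kg

Calculated osmolality = 2·Na + glucose + urea + ethanol/3.7
= 2·136 + 3.9 + 6.1 + 112/3.7
= 272 + 3.90 + 6.10 + 30.27
= 312.27 mOsm/kg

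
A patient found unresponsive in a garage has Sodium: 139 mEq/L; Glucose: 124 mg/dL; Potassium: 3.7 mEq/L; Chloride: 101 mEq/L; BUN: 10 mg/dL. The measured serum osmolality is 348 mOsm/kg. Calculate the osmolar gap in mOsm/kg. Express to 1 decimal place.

Calculated osmolality = 2·Na + glucose/18 + BUN/2.8
= 2·139 + 124/18 + 10/2.8
= 278 + 6.89 + 3.57
= 288.46 mOsm/kg ≈ 288.5 mOsm/kg
Osmolar gap = measured − calculated = 348 − 288.5 = 59.5 mOsm/kg

59.5 mOsm/kg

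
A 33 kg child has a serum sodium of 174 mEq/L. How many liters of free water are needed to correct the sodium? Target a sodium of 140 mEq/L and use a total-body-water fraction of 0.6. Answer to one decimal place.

TBW = 0.6 · 33 = 19.8 L
Free water deficit = TBW · (Na/140 − 1)
= 19.8 · (174/140 − 1)
= 19.8 · 0.2429
= 4.81 L

4.8 L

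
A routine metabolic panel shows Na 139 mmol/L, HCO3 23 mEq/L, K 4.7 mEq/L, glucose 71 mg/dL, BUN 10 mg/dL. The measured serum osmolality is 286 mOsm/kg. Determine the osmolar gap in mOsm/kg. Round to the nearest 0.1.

Calculated osmolality = 2·Na + glucose/18 + BUN/2.8
= 2·139 + 71/18 + 10/2.8
= 278 + 3.94 + 3.57
= 285.51 mOsm/kg ≈ 285.5 mOsm/kg
Osmolar gap = measured − calculated = 286 − 285.5 = 0.5 mOsm/kg

0.5 mOsm/kg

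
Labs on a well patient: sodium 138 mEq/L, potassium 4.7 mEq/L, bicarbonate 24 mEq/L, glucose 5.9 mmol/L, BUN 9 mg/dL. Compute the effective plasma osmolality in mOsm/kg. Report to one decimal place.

281.9 mOsm/kg

Effective osmolality excludes urea (freely permeant across cell membranes):
2·Na + glucose
= 2·138 + 5.9
= 276 + 5.9
= 281.9 mOsm/kg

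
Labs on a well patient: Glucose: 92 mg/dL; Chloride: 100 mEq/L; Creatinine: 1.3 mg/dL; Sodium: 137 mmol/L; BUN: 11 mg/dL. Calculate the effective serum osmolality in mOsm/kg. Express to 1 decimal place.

279.1 mOsm/kg

Effective osmolality excludes urea (freely permeant across cell membranes):
2·Na + glucose/18
= 2·137 + 92/18
= 274 + 5.11
= 279.11 mOsm/kg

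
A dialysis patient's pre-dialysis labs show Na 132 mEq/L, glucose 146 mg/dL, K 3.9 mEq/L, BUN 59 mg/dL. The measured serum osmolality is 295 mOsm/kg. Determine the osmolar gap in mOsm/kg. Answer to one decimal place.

1.8 mOsm/kg

Calculated osmolality = 2·Na + glucose/18 + BUN/2.8
= 2·132 + 146/18 + 59/2.8
= 264 + 8.11 + 21.07
= 293.18 mOsm/kg ≈ 293.2 mOsm/kg
Osmolar gap = measured − calculated = 295 − 293.2 = 1.8 mOsm/kg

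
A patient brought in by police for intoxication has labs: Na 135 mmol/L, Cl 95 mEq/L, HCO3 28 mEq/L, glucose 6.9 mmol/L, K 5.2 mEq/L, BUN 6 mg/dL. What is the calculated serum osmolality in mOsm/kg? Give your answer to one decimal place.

Calculated osmolality = 2·Na + glucose + BUN/2.8
= 2·135 + 6.9 + 6/2.8
= 270 + 6.90 + 2.14
= 279.04 mOsm/kg

279.0 mOsm/kg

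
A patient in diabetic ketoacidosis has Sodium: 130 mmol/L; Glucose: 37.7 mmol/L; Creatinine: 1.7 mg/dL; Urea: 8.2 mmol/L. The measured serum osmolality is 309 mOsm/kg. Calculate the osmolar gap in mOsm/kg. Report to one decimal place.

3.1 mOsm/kg

Calculated osmolality = 2·Na + glucose + urea
= 2·130 + 37.7 + 8.2
= 260 + 37.70 + 8.20
= 305.9 mOsm/kg ≈ 305.9 mOsm/kg
Osmolar gap = measured − calculated = 309 − 305.9 = 3.1 mOsm/kg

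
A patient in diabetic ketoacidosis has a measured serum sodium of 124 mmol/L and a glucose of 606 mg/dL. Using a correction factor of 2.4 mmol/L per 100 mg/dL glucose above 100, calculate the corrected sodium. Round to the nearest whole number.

136 mmol/L

Corrected Na = measured Na + 2.4 · (glucose − 100)/100
= 124 + 2.4 · (606 − 100)/100
= 124 + 12.1
= 136.1 mmol/L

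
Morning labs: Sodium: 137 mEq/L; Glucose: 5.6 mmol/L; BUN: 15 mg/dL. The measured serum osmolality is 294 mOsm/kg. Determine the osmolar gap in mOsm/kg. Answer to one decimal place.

9.0 mOsm/kg

Calculated osmolality = 2·Na + glucose + BUN/2.8
= 2·137 + 5.6 + 15/2.8
= 274 + 5.60 + 5.36
= 284.96 mOsm/kg ≈ 285.0 mOsm/kg
Osmolar gap = measured − calculated = 294 − 285.0 = 9.0 mOsm/kg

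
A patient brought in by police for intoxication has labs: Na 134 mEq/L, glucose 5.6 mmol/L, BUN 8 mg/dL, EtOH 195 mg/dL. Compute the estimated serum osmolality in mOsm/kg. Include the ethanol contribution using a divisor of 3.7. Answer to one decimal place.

Calculated osmolality = 2·Na + glucose + BUN/2.8 + ethanol/3.7
= 2·134 + 5.6 + 8/2.8 + 195/3.7
= 268 + 5.60 + 2.86 + 52.70
= 329.16 mOsm/kg

329.2 mOsm/kg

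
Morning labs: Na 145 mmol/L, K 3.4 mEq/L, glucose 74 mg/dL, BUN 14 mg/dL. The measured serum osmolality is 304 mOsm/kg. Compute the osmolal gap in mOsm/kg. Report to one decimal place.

Calculated osmolality = 2·Na + glucose/18 + BUN/2.8
= 2·145 + 74/18 + 14/2.8
= 290 + 4.11 + 5
= 299.11 mOsm/kg ≈ 299.1 mOsm/kg
Osmolar gap = measured − calculated = 304 − 299.1 = 4.9 mOsm/kg

4.9 mOsm/kg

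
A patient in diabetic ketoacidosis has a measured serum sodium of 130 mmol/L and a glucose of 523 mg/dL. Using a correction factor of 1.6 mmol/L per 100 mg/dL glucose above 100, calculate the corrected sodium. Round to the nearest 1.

Corrected Na = measured Na + 1.6 · (glucose − 100)/100
= 130 + 1.6 · (523 − 100)/100
= 130 + 6.8
= 136.8 mmol/L

137 mmol/L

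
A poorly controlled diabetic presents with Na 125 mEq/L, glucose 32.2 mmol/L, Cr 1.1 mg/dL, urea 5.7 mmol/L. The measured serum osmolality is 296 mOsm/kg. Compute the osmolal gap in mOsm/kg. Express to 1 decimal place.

8.1 mOsm/kg

Calculated osmolality = 2·Na + glucose + urea
= 2·125 + 32.2 + 5.7
= 250 + 32.20 + 5.70
= 287.9 mOsm/kg ≈ 287.9 mOsm/kg
Osmolar gap = measured − calculated = 296 − 287.9 = 8.1 mOsm/kg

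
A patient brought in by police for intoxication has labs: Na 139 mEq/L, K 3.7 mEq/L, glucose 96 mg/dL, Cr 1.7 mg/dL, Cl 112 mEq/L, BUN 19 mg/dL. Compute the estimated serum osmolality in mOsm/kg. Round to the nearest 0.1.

290.1 mOsm/kg

Calculated osmolality = 2·Na + glucose/18 + BUN/2.8
= 2·139 + 96/18 + 19/2.8
= 278 + 5.33 + 6.79
= 290.12 mOsm/kg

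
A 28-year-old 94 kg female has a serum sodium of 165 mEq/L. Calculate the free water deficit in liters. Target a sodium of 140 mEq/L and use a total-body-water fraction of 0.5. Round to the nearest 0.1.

8.4 L

TBW = 0.5 · 94 = 47 L
Free water deficit = TBW · (Na/140 − 1)
= 47 · (165/140 − 1)
= 47 · 0.1786
= 8.39 L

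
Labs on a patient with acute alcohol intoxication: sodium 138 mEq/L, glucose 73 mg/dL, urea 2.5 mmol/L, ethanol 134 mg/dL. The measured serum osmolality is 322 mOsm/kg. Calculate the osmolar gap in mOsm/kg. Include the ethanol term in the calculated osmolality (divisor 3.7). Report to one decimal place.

Calculated osmolality = 2·Na + glucose/18 + urea + ethanol/3.7
= 2·138 + 73/18 + 2.5 + 134/3.7
= 276 + 4.06 + 2.50 + 36.22
= 318.78 mOsm/kg ≈ 318.8 mOsm/kg
Osmolar gap = measured − calculated = 322 − 318.8 = 3.2 mOsm/kg

3.2 mOsm/kg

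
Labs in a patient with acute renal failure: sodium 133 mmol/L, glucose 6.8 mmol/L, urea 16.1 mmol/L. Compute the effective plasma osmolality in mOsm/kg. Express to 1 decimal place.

272.8 mOsm/kg

Effective osmolality excludes urea (freely permeant across cell membranes):
2·Na + glucose
= 2·133 + 6.8
= 266 + 6.8
= 272.8 mOsm/kg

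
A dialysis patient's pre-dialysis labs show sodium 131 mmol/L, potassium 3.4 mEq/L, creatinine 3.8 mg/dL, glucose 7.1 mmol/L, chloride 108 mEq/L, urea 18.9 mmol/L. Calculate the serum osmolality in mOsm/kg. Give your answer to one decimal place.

Calculated osmolality = 2·Na + glucose + urea
= 2·131 + 7.1 + 18.9
= 262 + 7.10 + 18.90
= 288 mOsm/kg

288.0 mOsm/kg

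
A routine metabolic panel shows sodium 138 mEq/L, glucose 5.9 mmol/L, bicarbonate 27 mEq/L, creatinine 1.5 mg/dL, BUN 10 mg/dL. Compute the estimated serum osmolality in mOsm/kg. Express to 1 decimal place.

Calculated osmolality = 2·Na + glucose + BUN/2.8
= 2·138 + 5.9 + 10/2.8
= 276 + 5.90 + 3.57
= 285.47 mOsm/kg

285.5 mOsm/kg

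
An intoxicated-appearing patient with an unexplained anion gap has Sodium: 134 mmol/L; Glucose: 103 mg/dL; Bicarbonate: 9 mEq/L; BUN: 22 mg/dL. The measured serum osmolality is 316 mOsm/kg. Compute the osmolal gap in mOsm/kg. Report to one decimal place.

34.4 mOsm/kg

Calculated osmolality = 2·Na + glucose/18 + BUN/2.8
= 2·134 + 103/18 + 22/2.8
= 268 + 5.72 + 7.86
= 281.58 mOsm/kg ≈ 281.6 mOsm/kg
Osmolar gap = measured − calculated = 316 − 281.6 = 34.4 mOsm/kg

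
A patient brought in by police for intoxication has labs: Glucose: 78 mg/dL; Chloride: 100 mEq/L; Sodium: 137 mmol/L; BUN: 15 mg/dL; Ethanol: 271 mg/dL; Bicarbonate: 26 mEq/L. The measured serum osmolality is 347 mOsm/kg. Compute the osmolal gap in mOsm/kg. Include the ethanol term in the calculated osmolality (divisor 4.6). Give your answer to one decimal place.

Calculated osmolality = 2·Na + glucose/18 + BUN/2.8 + ethanol/4.6
= 2·137 + 78/18 + 15/2.8 + 271/4.6
= 274 + 4.33 + 5.36 + 58.91
= 342.6 mOsm/kg ≈ 342.6 mOsm/kg
Osmolar gap = measured − calculated = 347 − 342.6 = 4.4 mOsm/kg

4.4 mOsm/kg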